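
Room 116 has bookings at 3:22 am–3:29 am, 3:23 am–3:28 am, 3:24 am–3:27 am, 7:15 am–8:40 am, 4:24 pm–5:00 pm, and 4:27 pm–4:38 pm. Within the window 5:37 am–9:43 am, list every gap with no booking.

5:37 am–7:15 am, 8:40 am–9:43 am

After merging, the occupied span is 3:22 am–3:29 am, 7:15 am–8:40 am, 4:24 pm–5:00 pm.
Uncovered inside 5:37 am–9:43 am: 5:37 am–7:15 am, 8:40 am–9:43 am.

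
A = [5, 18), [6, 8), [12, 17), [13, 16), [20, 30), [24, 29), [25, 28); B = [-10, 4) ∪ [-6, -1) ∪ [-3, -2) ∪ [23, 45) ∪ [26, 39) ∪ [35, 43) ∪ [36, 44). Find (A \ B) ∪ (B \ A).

Merge the first list: [5, 18), [20, 30).
Merge the second list: [-10, 4), [23, 45).
A \ B = [5, 18), [20, 23).
B \ A = [-10, 4), [30, 45).
Union of the two gives the symmetric difference.

[-10, 4) ∪ [5, 18) ∪ [20, 23) ∪ [30, 45)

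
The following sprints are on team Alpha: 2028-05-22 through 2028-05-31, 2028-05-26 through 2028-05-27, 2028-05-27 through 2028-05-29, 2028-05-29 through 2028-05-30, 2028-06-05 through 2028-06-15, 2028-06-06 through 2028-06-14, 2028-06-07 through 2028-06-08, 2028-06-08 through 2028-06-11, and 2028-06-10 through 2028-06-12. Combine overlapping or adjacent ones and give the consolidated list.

2028-05-26 through 2028-05-27 overlaps/touches 2028-05-22 through 2028-05-31 → extend to 2028-05-22 through 2028-05-31.
2028-05-27 through 2028-05-29 overlaps/touches 2028-05-22 through 2028-05-31 → extend to 2028-05-22 through 2028-05-31.
2028-05-29 through 2028-05-30 overlaps/touches 2028-05-22 through 2028-05-31 → extend to 2028-05-22 through 2028-05-31.
2028-06-05 through 2028-06-15 is disjoint → start new block.
2028-06-06 through 2028-06-14 overlaps/touches 2028-06-05 through 2028-06-15 → extend to 2028-06-05 through 2028-06-15.
2028-06-07 through 2028-06-08 overlaps/touches 2028-06-05 through 2028-06-15 → extend to 2028-06-05 through 2028-06-15.
2028-06-08 through 2028-06-11 overlaps/touches 2028-06-05 through 2028-06-15 → extend to 2028-06-05 through 2028-06-15.
2028-06-10 through 2028-06-12 overlaps/touches 2028-06-05 through 2028-06-15 → extend to 2028-06-05 through 2028-06-15.

2028-05-22 through 2028-05-31, 2028-06-05 through 2028-06-15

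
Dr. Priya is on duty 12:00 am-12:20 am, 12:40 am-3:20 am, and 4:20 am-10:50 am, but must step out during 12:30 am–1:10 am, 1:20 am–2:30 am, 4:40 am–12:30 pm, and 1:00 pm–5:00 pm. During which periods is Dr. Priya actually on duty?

12:00 am–12:20 am, 1:10 am–1:20 am, 2:30 am–3:20 am, 4:20 am–4:40 am

12:00 am–12:20 am: nothing removed.
12:40 am–3:20 am \ B = 1:10 am–1:20 am, 2:30 am–3:20 am.
4:20 am–10:50 am \ B = 4:20 am–4:40 am.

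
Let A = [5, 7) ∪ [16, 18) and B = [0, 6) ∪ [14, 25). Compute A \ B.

[5, 7) \ B = [6, 7).
[16, 18): entirely removed.

[6, 7)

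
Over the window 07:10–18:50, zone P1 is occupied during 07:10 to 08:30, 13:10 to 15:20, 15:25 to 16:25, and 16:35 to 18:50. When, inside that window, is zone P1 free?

08:30–13:10, 15:20–15:25, 16:25–16:35

Covered (merged): 07:10–08:30, 13:10–15:20, 15:25–16:25, 16:35–18:50.
Uncovered inside 07:10–18:50: 08:30–13:10, 15:20–15:25, 16:25–16:35.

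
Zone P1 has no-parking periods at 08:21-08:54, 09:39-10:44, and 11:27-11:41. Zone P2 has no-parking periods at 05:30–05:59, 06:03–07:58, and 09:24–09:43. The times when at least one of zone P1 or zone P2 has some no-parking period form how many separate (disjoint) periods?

5

A ∪ B = 05:30–05:59, 06:03–07:58, 08:21–08:54, 09:24–10:44, 11:27–11:41.
That is 5 disjoint pieces.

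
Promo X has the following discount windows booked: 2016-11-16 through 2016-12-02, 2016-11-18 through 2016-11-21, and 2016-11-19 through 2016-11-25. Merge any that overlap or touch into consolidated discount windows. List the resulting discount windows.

2016-11-18 through 2016-11-21 overlaps/touches 2016-11-16 through 2016-12-02 → extend to 2016-11-16 through 2016-12-02.
2016-11-19 through 2016-11-25 overlaps/touches 2016-11-16 through 2016-12-02 → extend to 2016-11-16 through 2016-12-02.

2016-11-16 through 2016-12-02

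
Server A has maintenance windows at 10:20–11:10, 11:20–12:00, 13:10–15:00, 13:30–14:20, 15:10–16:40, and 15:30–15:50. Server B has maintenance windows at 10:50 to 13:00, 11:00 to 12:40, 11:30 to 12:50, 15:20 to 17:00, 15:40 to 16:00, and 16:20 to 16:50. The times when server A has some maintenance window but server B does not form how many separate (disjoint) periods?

Merge the first list: 10:20-11:10, 11:20-12:00, 13:10-15:00, 15:10-16:40.
Merge the second list: 10:50-13:00, 15:20-17:00.
A \ B = 10:20-10:50, 13:10-15:00, 15:10-15:20.
That is 3 disjoint pieces.

3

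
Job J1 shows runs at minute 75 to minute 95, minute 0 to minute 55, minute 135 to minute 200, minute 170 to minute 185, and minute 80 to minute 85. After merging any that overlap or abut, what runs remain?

Sort by start: minute 0 to minute 55, minute 75 to minute 95, minute 80 to minute 85, minute 135 to minute 200, minute 170 to minute 185.
minute 75 to minute 95 is disjoint → start new block.
minute 80 to minute 85 overlaps/touches minute 75 to minute 95 → extend to minute 75 to minute 95.
minute 135 to minute 200 is disjoint → start new block.
minute 170 to minute 185 overlaps/touches minute 135 to minute 200 → extend to minute 135 to minute 200.

minute 0 to minute 55, minute 75 to minute 95, minute 135 to minute 200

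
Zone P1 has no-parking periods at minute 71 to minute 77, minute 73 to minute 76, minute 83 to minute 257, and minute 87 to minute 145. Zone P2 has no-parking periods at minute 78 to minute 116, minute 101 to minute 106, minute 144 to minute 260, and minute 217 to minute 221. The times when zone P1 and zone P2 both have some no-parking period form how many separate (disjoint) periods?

2

A, merged: minute 71 to minute 77, minute 83 to minute 257.
B, merged: minute 78 to minute 116, minute 144 to minute 260.
A ∩ B = minute 83 to minute 116, minute 144 to minute 257.
That is 2 disjoint pieces.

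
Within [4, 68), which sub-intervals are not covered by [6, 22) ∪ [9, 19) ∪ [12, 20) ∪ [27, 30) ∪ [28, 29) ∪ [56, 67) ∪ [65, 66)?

Covered (merged): [6, 22), [27, 30), [56, 67).
Complement within [4, 68): [4, 6), [22, 27), [30, 56), [67, 68).

[4, 6) ∪ [22, 27) ∪ [30, 56) ∪ [67, 68)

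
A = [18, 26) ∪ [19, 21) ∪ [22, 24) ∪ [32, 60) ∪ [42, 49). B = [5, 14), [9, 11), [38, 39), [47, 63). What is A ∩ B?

A, merged: [18, 26), [32, 60).
B, merged: [5, 14), [38, 39), [47, 63).
[18, 26) falls entirely outside B.
[32, 60) overlaps B on [38, 39), [47, 60).

[38, 39) ∪ [47, 60)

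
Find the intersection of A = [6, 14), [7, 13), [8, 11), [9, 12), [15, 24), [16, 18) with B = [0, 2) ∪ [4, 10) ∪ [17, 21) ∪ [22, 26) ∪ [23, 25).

A, merged: [6, 14), [15, 24).
B, merged: [0, 2), [4, 10), [17, 21), [22, 26).
[6, 14) ∩ B → [6, 10).
[15, 24) ∩ B → [17, 21), [22, 24).

[6, 10) ∪ [17, 21) ∪ [22, 24)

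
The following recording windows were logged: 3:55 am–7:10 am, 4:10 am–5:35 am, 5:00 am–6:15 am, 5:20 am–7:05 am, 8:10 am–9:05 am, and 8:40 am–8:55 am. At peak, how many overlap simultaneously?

At 5:20 am, 4 of the intervals are simultaneously active.
No point has more.

4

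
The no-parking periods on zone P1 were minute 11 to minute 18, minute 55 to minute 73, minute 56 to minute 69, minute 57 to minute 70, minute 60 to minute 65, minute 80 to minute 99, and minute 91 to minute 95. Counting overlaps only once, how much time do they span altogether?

44 minutes

Merged: minute 11 to minute 18, minute 55 to minute 73, minute 80 to minute 99.
Lengths: 7 minutes + 18 minutes + 19 minutes = 44 minutes.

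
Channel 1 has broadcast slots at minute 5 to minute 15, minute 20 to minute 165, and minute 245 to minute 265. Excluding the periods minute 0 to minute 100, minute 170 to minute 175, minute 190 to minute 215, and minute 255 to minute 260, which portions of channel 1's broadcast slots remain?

minute 5 to minute 15: entirely removed.
minute 20 to minute 165 \ B = minute 100 to minute 165.
minute 245 to minute 265 \ B = minute 245 to minute 255, minute 260 to minute 265.

minute 100 to minute 165, minute 245 to minute 255, minute 260 to minute 265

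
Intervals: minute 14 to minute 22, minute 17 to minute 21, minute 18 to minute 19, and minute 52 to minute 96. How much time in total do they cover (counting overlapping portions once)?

52 minutes

Merged: minute 14 to minute 22, minute 52 to minute 96.
Lengths: 8 minutes + 44 minutes = 52 minutes.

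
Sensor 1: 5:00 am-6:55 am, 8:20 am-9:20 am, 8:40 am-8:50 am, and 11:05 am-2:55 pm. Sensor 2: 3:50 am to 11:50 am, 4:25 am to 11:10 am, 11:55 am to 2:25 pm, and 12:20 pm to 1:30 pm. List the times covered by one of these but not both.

3:50 am-5:00 am, 6:55 am-8:20 am, 9:20 am-11:05 am, 11:50 am-11:55 am, 2:25 pm-2:55 pm

A, merged: 5:00 am-6:55 am, 8:20 am-9:20 am, 11:05 am-2:55 pm.
B, merged: 3:50 am-11:50 am, 11:55 am-2:25 pm.
Only in the first: 11:50 am-11:55 am, 2:25 pm-2:55 pm.
Only in the second: 3:50 am-5:00 am, 6:55 am-8:20 am, 9:20 am-11:05 am.
Together these are the periods covered by exactly one.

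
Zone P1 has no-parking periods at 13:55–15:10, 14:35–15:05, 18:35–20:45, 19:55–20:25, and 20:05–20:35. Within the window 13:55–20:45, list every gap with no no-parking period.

15:10–18:35

After merging, the occupied span is 13:55–15:10, 18:35–20:45.
Complement within 13:55–20:45: 15:10–18:35.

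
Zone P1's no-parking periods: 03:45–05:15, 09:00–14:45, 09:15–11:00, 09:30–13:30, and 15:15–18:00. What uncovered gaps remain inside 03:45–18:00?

Covered (merged): 03:45–05:15, 09:00–14:45, 15:15–18:00.
Uncovered inside 03:45–18:00: 05:15–09:00, 14:45–15:15.

05:15–09:00, 14:45–15:15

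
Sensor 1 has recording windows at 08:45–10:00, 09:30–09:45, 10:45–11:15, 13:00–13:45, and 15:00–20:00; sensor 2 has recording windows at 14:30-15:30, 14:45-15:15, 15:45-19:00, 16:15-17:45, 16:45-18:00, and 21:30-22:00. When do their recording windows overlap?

Merge the first list: 08:45–10:00, 10:45–11:15, 13:00–13:45, 15:00–20:00.
Merge the second list: 14:30–15:30, 15:45–19:00, 21:30–22:00.
08:45–10:00: no overlap with the second set.
10:45–11:15: no overlap with the second set.
13:00–13:45: no overlap with the second set.
15:00–20:00 meets the second set on 15:00–15:30, 15:45–19:00.

15:00–15:30, 15:45–19:00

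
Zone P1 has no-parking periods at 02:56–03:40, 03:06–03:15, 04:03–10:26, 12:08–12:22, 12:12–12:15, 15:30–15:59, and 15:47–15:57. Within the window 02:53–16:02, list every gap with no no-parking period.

02:53–02:56, 03:40–04:03, 10:26–12:08, 12:22–15:30, 15:59–16:02

Covered (merged): 02:56–03:40, 04:03–10:26, 12:08–12:22, 15:30–15:59.
Complement within 02:53–16:02: 02:53–02:56, 03:40–04:03, 10:26–12:08, 12:22–15:30, 15:59–16:02.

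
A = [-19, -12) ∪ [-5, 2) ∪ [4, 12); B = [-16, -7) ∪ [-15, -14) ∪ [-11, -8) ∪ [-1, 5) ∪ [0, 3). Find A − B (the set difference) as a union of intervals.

[-19, -16) ∪ [-5, -1) ∪ [5, 12)

Second set merges to [-16, -7), [-1, 5).
[-19, -12) \ B = [-19, -16).
[-5, 2) \ B = [-5, -1).
[4, 12) \ B = [5, 12).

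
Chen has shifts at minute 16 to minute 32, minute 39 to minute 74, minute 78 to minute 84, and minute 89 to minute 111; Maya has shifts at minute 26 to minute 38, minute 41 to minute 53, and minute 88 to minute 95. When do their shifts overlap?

minute 16 to minute 32 meets the second set on minute 26 to minute 32.
minute 39 to minute 74 meets the second set on minute 41 to minute 53.
minute 78 to minute 84: no overlap with the second set.
minute 89 to minute 111 meets the second set on minute 89 to minute 95.

minute 26 to minute 32, minute 41 to minute 53, minute 89 to minute 95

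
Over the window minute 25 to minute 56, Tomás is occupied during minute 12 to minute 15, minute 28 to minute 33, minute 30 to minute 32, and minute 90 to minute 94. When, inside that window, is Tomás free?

After merging, the occupied span is minute 12 to minute 15, minute 28 to minute 33, minute 90 to minute 94.
Gaps within minute 25 to minute 56: minute 25 to minute 28, minute 33 to minute 56.

minute 25 to minute 28, minute 33 to minute 56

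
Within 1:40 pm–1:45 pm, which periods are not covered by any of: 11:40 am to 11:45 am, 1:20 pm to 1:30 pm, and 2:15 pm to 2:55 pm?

After merging, the occupied span is 11:40 am–11:45 am, 1:20 pm–1:30 pm, 2:15 pm–2:55 pm.
Gaps within 1:40 pm–1:45 pm: 1:40 pm–1:45 pm.

1:40 pm–1:45 pm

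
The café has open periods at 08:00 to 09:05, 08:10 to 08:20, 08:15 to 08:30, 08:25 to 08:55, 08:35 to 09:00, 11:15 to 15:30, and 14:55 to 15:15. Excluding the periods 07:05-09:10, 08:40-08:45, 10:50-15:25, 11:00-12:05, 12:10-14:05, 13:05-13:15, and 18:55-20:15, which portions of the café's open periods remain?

First set merges to 08:00–09:05, 11:15–15:30.
Second set merges to 07:05–09:10, 10:50–15:25, 18:55–20:15.
08:00–09:05: fully covered by B → removed.
11:15–15:30 minus B → 15:25–15:30.

15:25–15:30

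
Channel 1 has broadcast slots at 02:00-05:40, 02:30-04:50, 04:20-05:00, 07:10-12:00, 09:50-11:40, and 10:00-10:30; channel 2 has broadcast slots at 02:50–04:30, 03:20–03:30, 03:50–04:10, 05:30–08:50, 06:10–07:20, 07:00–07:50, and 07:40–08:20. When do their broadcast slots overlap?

02:50-04:30, 05:30-05:40, 07:10-08:50

First set merges to 02:00-05:40, 07:10-12:00.
Second set merges to 02:50-04:30, 05:30-08:50.
02:00-05:40 overlaps B on 02:50-04:30, 05:30-05:40.
07:10-12:00 overlaps B on 07:10-08:50.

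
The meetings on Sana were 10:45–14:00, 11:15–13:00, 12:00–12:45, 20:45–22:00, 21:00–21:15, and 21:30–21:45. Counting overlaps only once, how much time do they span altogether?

4 h 30 min

Merged: 10:45–14:00, 20:45–22:00.
Lengths: 3 h 15 min + 1 h 15 min = 4 h 30 min.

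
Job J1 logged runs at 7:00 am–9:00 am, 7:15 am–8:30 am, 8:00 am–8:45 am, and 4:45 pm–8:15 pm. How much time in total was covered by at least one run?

Merged: 7:00 am–9:00 am, 4:45 pm–8:15 pm.
Lengths: 2 h + 3 h 30 min = 5 h 30 min.

5 h 30 min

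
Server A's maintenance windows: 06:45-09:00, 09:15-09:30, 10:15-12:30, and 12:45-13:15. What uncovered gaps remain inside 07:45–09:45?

Covered (merged): 06:45-09:00, 09:15-09:30, 10:15-12:30, 12:45-13:15.
Gaps within 07:45-09:45: 09:00-09:15, 09:30-09:45.

09:00-09:15, 09:30-09:45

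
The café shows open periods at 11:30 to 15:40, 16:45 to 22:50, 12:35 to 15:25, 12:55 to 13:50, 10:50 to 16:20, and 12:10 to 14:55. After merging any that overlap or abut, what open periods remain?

10:50–16:20, 16:45–22:50

Sort by start: 10:50–16:20, 11:30–15:40, 12:10–14:55, 12:35–15:25, 12:55–13:50, 16:45–22:50.
11:30–15:40 overlaps/touches 10:50–16:20 → extend to 10:50–16:20.
12:10–14:55 overlaps/touches 10:50–16:20 → extend to 10:50–16:20.
12:35–15:25 overlaps/touches 10:50–16:20 → extend to 10:50–16:20.
12:55–13:50 overlaps/touches 10:50–16:20 → extend to 10:50–16:20.
16:45–22:50 is disjoint → start new block.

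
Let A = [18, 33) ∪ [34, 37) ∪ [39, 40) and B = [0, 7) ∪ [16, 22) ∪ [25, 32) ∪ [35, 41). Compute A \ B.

[18, 33) minus B → [22, 25), [32, 33).
[34, 37) minus B → [34, 35).
[39, 40): fully covered by B → removed.

[22, 25) ∪ [32, 33) ∪ [34, 35)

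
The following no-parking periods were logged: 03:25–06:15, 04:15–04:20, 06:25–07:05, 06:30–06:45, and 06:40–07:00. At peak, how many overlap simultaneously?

Walk the sorted start/end points keeping a running depth.
The depth first hits 3 at 06:40.

3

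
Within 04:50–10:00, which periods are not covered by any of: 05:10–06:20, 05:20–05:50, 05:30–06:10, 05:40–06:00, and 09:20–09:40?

04:50–05:10, 06:20–09:20, 09:40–10:00

After merging, the occupied span is 05:10–06:20, 09:20–09:40.
Uncovered inside 04:50–10:00: 04:50–05:10, 06:20–09:20, 09:40–10:00.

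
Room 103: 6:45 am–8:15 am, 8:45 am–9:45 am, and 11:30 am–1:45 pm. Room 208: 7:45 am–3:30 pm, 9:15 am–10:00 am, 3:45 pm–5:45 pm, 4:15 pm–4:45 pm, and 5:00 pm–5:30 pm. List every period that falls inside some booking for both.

B, merged: 7:45 am–3:30 pm, 3:45 pm–5:45 pm.
6:45 am–8:15 am ∩ B → 7:45 am–8:15 am.
8:45 am–9:45 am ∩ B → 8:45 am–9:45 am.
11:30 am–1:45 pm ∩ B → 11:30 am–1:45 pm.

7:45 am–8:15 am, 8:45 am–9:45 am, 11:30 am–1:45 pm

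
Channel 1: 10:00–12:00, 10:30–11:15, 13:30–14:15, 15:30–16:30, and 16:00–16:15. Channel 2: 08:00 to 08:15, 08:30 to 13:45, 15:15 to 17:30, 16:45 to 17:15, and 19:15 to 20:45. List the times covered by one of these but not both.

08:00–08:15, 08:30–10:00, 12:00–13:30, 13:45–14:15, 15:15–15:30, 16:30–17:30, 19:15–20:45

A, merged: 10:00–12:00, 13:30–14:15, 15:30–16:30.
B, merged: 08:00–08:15, 08:30–13:45, 15:15–17:30, 19:15–20:45.
A but not B: 13:45–14:15.
B but not A: 08:00–08:15, 08:30–10:00, 12:00–13:30, 15:15–15:30, 16:30–17:30, 19:15–20:45.
Combining gives A △ B.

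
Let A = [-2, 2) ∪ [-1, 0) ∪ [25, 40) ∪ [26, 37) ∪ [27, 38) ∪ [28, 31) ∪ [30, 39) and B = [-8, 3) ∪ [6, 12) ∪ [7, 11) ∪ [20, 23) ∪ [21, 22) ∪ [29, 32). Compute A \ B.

First set merges to [-2, 2), [25, 40).
Second set merges to [-8, 3), [6, 12), [20, 23), [29, 32).
[-2, 2) lies entirely inside B → drops out.
[25, 40) with B removed leaves [25, 29), [32, 40).

[25, 29) ∪ [32, 40)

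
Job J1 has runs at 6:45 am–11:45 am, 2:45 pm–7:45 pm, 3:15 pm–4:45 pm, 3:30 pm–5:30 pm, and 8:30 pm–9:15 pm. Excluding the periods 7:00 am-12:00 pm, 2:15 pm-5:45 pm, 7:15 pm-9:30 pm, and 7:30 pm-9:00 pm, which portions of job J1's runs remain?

First set merges to 6:45 am–11:45 am, 2:45 pm–7:45 pm, 8:30 pm–9:15 pm.
Second set merges to 7:00 am–12:00 pm, 2:15 pm–5:45 pm, 7:15 pm–9:30 pm.
6:45 am–11:45 am minus B → 6:45 am–7:00 am.
2:45 pm–7:45 pm minus B → 5:45 pm–7:15 pm.
8:30 pm–9:15 pm: fully covered by B → removed.

6:45 am–7:00 am, 5:45 pm–7:15 pm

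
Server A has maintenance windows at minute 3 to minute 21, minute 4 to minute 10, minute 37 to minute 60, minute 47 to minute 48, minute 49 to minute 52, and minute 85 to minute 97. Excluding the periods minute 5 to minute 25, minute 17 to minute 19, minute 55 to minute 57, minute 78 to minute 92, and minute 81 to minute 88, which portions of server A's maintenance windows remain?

minute 3 to minute 5, minute 37 to minute 55, minute 57 to minute 60, minute 92 to minute 97

A, merged: minute 3 to minute 21, minute 37 to minute 60, minute 85 to minute 97.
B, merged: minute 5 to minute 25, minute 55 to minute 57, minute 78 to minute 92.
minute 3 to minute 21 \ B = minute 3 to minute 5.
minute 37 to minute 60 \ B = minute 37 to minute 55, minute 57 to minute 60.
minute 85 to minute 97 \ B = minute 92 to minute 97.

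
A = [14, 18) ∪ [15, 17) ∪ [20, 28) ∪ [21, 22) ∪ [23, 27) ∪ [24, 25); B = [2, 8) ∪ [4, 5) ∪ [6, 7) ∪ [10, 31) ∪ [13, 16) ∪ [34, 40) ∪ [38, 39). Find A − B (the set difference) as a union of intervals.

none

Merge the first list: [14, 18), [20, 28).
Merge the second list: [2, 8), [10, 31), [34, 40).
[14, 18) lies entirely inside B → drops out.
[20, 28) lies entirely inside B → drops out.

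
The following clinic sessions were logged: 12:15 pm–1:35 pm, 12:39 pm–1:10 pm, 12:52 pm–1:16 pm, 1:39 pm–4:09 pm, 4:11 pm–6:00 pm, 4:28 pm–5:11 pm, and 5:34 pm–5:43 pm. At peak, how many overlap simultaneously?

Sweep endpoints in order; track running count of active intervals.
Peak of 3 reached at 12:52 pm.

3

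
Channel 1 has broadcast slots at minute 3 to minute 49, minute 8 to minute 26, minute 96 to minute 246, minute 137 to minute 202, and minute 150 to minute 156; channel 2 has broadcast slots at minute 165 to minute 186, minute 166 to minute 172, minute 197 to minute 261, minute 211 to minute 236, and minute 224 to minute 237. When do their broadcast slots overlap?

minute 165 to minute 186, minute 197 to minute 246

Merge the first list: minute 3 to minute 49, minute 96 to minute 246.
Merge the second list: minute 165 to minute 186, minute 197 to minute 261.
minute 3 to minute 49 falls entirely outside B.
minute 96 to minute 246 overlaps B on minute 165 to minute 186, minute 197 to minute 246.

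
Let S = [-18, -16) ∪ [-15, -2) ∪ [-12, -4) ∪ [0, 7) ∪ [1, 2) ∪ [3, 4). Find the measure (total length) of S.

Merged: [-18, -16), [-15, -2), [0, 7).
Lengths: 2 + 13 + 7 = 22.

22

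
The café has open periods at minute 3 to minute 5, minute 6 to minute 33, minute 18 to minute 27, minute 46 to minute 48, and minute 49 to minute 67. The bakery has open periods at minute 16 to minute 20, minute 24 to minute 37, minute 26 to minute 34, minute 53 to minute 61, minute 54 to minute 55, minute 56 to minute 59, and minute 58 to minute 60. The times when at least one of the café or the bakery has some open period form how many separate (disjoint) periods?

4

Merge the first list: minute 3 to minute 5, minute 6 to minute 33, minute 46 to minute 48, minute 49 to minute 67.
Merge the second list: minute 16 to minute 20, minute 24 to minute 37, minute 53 to minute 61.
A ∪ B = minute 3 to minute 5, minute 6 to minute 37, minute 46 to minute 48, minute 49 to minute 67.
That is 4 disjoint pieces.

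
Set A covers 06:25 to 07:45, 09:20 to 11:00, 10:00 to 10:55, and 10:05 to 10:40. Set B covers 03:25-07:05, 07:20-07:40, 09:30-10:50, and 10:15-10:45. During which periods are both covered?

06:25–07:05, 07:20–07:40, 09:30–10:50

Merge the first list: 06:25–07:45, 09:20–11:00.
Merge the second list: 03:25–07:05, 07:20–07:40, 09:30–10:50.
06:25–07:45 overlaps B on 06:25–07:05, 07:20–07:40.
09:20–11:00 overlaps B on 09:30–10:50.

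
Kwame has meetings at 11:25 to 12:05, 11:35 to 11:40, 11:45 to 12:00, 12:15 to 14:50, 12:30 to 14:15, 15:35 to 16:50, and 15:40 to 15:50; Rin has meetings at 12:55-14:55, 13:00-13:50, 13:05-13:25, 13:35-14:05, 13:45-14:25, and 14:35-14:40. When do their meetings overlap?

First set merges to 11:25-12:05, 12:15-14:50, 15:35-16:50.
Second set merges to 12:55-14:55.
11:25-12:05 meets no B interval.
12:15-14:50 ∩ B → 12:55-14:50.
15:35-16:50 meets no B interval.

12:55-14:50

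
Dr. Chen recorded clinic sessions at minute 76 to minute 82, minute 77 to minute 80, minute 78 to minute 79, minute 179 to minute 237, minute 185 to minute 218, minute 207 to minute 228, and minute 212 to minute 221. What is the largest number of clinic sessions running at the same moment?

Walk the sorted start/end points keeping a running depth.
The depth first hits 4 at minute 212.

4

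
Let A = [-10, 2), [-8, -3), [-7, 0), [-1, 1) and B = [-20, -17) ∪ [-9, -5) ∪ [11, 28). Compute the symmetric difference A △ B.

[-20, -17) ∪ [-10, -9) ∪ [-5, 2) ∪ [11, 28)

Merge the first list: [-10, 2).
A \ B = [-10, -9), [-5, 2).
B \ A = [-20, -17), [11, 28).
Union of the two gives the symmetric difference.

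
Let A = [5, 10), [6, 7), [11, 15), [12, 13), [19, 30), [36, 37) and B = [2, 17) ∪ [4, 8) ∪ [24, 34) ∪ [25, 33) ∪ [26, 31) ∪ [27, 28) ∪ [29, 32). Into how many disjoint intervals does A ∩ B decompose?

3

First set merges to [5, 10), [11, 15), [19, 30), [36, 37).
Second set merges to [2, 17), [24, 34).
A ∩ B = [5, 10), [11, 15), [24, 30).
That is 3 disjoint pieces.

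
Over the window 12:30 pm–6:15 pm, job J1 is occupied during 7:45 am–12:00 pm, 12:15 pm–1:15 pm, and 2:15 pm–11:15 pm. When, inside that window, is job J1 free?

1:15 pm–2:15 pm

The merged coverage is 7:45 am–12:00 pm, 12:15 pm–1:15 pm, 2:15 pm–11:15 pm.
Complement within 12:30 pm–6:15 pm: 1:15 pm–2:15 pm.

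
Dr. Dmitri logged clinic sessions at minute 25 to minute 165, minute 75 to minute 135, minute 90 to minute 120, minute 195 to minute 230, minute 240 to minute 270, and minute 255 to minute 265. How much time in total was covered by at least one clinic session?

205 minutes

Merged: minute 25 to minute 165, minute 195 to minute 230, minute 240 to minute 270.
Lengths: 140 minutes + 35 minutes + 30 minutes = 205 minutes.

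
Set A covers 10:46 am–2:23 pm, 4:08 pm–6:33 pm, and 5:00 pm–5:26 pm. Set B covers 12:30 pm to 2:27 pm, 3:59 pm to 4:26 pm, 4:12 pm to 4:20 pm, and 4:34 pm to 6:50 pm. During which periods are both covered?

First set merges to 10:46 am-2:23 pm, 4:08 pm-6:33 pm.
Second set merges to 12:30 pm-2:27 pm, 3:59 pm-4:26 pm, 4:34 pm-6:50 pm.
10:46 am-2:23 pm meets the second set on 12:30 pm-2:23 pm.
4:08 pm-6:33 pm meets the second set on 4:08 pm-4:26 pm, 4:34 pm-6:33 pm.

12:30 pm-2:23 pm, 4:08 pm-4:26 pm, 4:34 pm-6:33 pm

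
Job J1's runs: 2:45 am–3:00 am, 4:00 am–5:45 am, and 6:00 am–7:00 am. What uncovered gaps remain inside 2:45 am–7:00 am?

After merging, the occupied span is 2:45 am–3:00 am, 4:00 am–5:45 am, 6:00 am–7:00 am.
Complement within 2:45 am–7:00 am: 3:00 am–4:00 am, 5:45 am–6:00 am.

3:00 am–4:00 am, 5:45 am–6:00 am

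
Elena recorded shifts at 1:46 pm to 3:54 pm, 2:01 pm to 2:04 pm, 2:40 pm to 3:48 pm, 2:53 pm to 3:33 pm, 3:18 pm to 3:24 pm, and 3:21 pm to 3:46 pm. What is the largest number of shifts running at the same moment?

5

At 3:21 pm, 5 of the intervals are simultaneously active.
No point has more.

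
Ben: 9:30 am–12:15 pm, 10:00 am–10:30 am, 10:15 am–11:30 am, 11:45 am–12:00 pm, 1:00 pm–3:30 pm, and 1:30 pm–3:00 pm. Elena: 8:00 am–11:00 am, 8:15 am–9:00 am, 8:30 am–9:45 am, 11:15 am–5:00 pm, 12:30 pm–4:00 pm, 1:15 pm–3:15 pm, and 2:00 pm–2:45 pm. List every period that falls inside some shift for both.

9:30 am–11:00 am, 11:15 am–12:15 pm, 1:00 pm–3:30 pm

A, merged: 9:30 am–12:15 pm, 1:00 pm–3:30 pm.
B, merged: 8:00 am–11:00 am, 11:15 am–5:00 pm.
9:30 am–12:15 pm ∩ B → 9:30 am–11:00 am, 11:15 am–12:15 pm.
1:00 pm–3:30 pm ∩ B → 1:00 pm–3:30 pm.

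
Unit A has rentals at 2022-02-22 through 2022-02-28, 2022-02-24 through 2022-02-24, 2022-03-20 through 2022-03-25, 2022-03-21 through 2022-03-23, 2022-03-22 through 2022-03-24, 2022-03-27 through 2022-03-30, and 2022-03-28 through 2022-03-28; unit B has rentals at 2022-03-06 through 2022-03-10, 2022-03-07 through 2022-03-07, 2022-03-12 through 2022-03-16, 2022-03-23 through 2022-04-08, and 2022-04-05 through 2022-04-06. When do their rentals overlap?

A, merged: 2022-02-22 through 2022-02-28, 2022-03-20 through 2022-03-25, 2022-03-27 through 2022-03-30.
B, merged: 2022-03-06 through 2022-03-10, 2022-03-12 through 2022-03-16, 2022-03-23 through 2022-04-08.
2022-02-22 through 2022-02-28: no overlap with the second set.
2022-03-20 through 2022-03-25 meets the second set on 2022-03-23 through 2022-03-25.
2022-03-27 through 2022-03-30 meets the second set on 2022-03-27 through 2022-03-30.

2022-03-23 through 2022-03-25, 2022-03-27 through 2022-03-30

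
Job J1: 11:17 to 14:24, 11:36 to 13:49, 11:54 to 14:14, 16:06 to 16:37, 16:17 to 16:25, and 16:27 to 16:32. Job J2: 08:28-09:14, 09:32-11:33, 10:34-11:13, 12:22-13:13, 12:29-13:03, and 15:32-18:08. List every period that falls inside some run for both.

Merge the first list: 11:17–14:24, 16:06–16:37.
Merge the second list: 08:28–09:14, 09:32–11:33, 12:22–13:13, 15:32–18:08.
11:17–14:24 ∩ B → 11:17–11:33, 12:22–13:13.
16:06–16:37 ∩ B → 16:06–16:37.

11:17–11:33, 12:22–13:13, 16:06–16:37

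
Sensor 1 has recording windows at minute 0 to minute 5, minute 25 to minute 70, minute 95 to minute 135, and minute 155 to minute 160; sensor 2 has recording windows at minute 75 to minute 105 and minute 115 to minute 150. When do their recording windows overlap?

minute 0 to minute 5 falls entirely outside B.
minute 25 to minute 70 falls entirely outside B.
minute 95 to minute 135 overlaps B on minute 95 to minute 105, minute 115 to minute 135.
minute 155 to minute 160 falls entirely outside B.

minute 95 to minute 105, minute 115 to minute 135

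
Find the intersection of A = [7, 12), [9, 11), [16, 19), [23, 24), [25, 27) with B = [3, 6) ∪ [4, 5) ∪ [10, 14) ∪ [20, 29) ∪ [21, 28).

Merge the first list: [7, 12), [16, 19), [23, 24), [25, 27).
Merge the second list: [3, 6), [10, 14), [20, 29).
[7, 12) ∩ B → [10, 12).
[16, 19) meets no B interval.
[23, 24) ∩ B → [23, 24).
[25, 27) ∩ B → [25, 27).

[10, 12) ∪ [23, 24) ∪ [25, 27)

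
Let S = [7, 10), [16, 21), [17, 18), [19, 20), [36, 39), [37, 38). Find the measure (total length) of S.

11

Merged: [7, 10), [16, 21), [36, 39).
Lengths: 3 + 5 + 3 = 11.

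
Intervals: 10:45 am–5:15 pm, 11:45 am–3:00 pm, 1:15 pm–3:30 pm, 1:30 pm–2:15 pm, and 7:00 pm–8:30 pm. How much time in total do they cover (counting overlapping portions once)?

8 h

Merged: 10:45 am–5:15 pm, 7:00 pm–8:30 pm.
Lengths: 6 h 30 min + 1 h 30 min = 8 h.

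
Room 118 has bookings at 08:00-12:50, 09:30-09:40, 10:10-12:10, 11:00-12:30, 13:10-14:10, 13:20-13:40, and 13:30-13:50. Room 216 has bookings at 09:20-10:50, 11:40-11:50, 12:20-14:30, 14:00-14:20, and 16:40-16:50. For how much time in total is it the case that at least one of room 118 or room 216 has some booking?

Merge the first list: 08:00-12:50, 13:10-14:10.
Merge the second list: 09:20-10:50, 11:40-11:50, 12:20-14:30, 16:40-16:50.
A ∪ B = 08:00-14:30, 16:40-16:50.
Total: 6 h 30 min + 10 min = 6 h 40 min.

6 h 40 min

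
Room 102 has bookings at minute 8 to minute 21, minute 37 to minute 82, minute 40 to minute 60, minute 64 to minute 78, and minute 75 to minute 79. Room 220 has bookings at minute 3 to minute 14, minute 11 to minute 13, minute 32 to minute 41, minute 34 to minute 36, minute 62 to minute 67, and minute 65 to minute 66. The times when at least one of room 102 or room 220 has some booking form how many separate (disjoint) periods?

A, merged: minute 8 to minute 21, minute 37 to minute 82.
B, merged: minute 3 to minute 14, minute 32 to minute 41, minute 62 to minute 67.
A ∪ B = minute 3 to minute 21, minute 32 to minute 82.
That is 2 disjoint pieces.

2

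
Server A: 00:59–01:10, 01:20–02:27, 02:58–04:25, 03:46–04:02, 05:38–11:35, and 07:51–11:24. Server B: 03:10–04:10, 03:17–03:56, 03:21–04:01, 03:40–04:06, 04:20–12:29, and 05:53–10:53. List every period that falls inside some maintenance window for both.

A, merged: 00:59-01:10, 01:20-02:27, 02:58-04:25, 05:38-11:35.
B, merged: 03:10-04:10, 04:20-12:29.
00:59-01:10: no overlap with the second set.
01:20-02:27: no overlap with the second set.
02:58-04:25 meets the second set on 03:10-04:10, 04:20-04:25.
05:38-11:35 meets the second set on 05:38-11:35.

03:10-04:10, 04:20-04:25, 05:38-11:35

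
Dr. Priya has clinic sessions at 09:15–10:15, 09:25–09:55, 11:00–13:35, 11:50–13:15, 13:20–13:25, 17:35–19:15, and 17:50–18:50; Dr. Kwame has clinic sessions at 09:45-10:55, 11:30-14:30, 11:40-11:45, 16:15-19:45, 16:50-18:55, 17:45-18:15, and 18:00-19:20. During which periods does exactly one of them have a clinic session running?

Merge the first list: 09:15–10:15, 11:00–13:35, 17:35–19:15.
Merge the second list: 09:45–10:55, 11:30–14:30, 16:15–19:45.
A \ B = 09:15–09:45, 11:00–11:30.
B \ A = 10:15–10:55, 13:35–14:30, 16:15–17:35, 19:15–19:45.
Union of the two gives the symmetric difference.

09:15–09:45, 10:15–10:55, 11:00–11:30, 13:35–14:30, 16:15–17:35, 19:15–19:45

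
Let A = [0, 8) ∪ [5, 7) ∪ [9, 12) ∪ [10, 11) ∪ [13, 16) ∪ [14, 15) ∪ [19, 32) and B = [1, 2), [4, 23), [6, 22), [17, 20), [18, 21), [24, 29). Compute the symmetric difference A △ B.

[0, 1) ∪ [2, 4) ∪ [8, 9) ∪ [12, 13) ∪ [16, 19) ∪ [23, 24) ∪ [29, 32)

A, merged: [0, 8), [9, 12), [13, 16), [19, 32).
B, merged: [1, 2), [4, 23), [24, 29).
Only in the first: [0, 1), [2, 4), [23, 24), [29, 32).
Only in the second: [8, 9), [12, 13), [16, 19).
Together these are the periods covered by exactly one.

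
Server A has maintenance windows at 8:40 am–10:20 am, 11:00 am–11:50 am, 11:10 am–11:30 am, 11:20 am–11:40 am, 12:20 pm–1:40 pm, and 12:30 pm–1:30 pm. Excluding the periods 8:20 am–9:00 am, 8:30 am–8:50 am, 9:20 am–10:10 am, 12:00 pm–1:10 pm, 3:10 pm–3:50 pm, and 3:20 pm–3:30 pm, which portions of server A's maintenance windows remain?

A, merged: 8:40 am–10:20 am, 11:00 am–11:50 am, 12:20 pm–1:40 pm.
B, merged: 8:20 am–9:00 am, 9:20 am–10:10 am, 12:00 pm–1:10 pm, 3:10 pm–3:50 pm.
8:40 am–10:20 am minus B → 9:00 am–9:20 am, 10:10 am–10:20 am.
11:00 am–11:50 am: no B overlap → unchanged.
12:20 pm–1:40 pm minus B → 1:10 pm–1:40 pm.

9:00 am–9:20 am, 10:10 am–10:20 am, 11:00 am–11:50 am, 1:10 pm–1:40 pm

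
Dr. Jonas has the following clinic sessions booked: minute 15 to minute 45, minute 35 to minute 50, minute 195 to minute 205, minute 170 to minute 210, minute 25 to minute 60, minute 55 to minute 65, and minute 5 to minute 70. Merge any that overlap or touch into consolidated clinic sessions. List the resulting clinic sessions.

minute 5 to minute 70, minute 170 to minute 210

Sort by start: minute 5 to minute 70, minute 15 to minute 45, minute 25 to minute 60, minute 35 to minute 50, minute 55 to minute 65, minute 170 to minute 210, minute 195 to minute 205.
minute 15 to minute 45 overlaps/touches minute 5 to minute 70 → extend to minute 5 to minute 70.
minute 25 to minute 60 overlaps/touches minute 5 to minute 70 → extend to minute 5 to minute 70.
minute 35 to minute 50 overlaps/touches minute 5 to minute 70 → extend to minute 5 to minute 70.
minute 55 to minute 65 overlaps/touches minute 5 to minute 70 → extend to minute 5 to minute 70.
minute 170 to minute 210 is disjoint → start new block.
minute 195 to minute 205 overlaps/touches minute 170 to minute 210 → extend to minute 170 to minute 210.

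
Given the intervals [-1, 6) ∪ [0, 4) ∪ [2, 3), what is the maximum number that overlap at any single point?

3

At 2, 3 of the intervals are simultaneously active.
No point has more.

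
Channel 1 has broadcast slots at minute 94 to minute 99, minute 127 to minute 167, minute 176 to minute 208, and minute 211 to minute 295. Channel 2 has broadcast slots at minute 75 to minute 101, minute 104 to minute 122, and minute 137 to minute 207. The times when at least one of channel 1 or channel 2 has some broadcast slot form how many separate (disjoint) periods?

A ∪ B = minute 75 to minute 101, minute 104 to minute 122, minute 127 to minute 208, minute 211 to minute 295.
That is 4 disjoint pieces.

4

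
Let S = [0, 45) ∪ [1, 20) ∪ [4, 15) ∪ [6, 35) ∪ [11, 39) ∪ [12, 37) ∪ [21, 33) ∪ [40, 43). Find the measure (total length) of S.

45

Merged: [0, 45).
Length: 45.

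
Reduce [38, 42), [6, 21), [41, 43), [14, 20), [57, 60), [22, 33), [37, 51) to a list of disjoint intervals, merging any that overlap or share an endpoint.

[6, 21) ∪ [22, 33) ∪ [37, 51) ∪ [57, 60)

Sort by start: [6, 21), [14, 20), [22, 33), [37, 51), [38, 42), [41, 43), [57, 60).
[14, 20) overlaps/touches [6, 21) → extend to [6, 21).
[22, 33) is disjoint → start new block.
[37, 51) is disjoint → start new block.
[38, 42) overlaps/touches [37, 51) → extend to [37, 51).
[41, 43) overlaps/touches [37, 51) → extend to [37, 51).
[57, 60) is disjoint → start new block.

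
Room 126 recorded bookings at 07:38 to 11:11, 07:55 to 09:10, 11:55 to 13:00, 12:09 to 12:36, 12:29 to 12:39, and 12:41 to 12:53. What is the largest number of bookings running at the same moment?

3

Walk the sorted start/end points keeping a running depth.
The depth first hits 3 at 12:29.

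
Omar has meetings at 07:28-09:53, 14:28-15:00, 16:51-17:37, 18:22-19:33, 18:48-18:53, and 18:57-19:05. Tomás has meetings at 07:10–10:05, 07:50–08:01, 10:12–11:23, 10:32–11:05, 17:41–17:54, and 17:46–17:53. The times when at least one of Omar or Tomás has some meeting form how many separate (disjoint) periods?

A, merged: 07:28–09:53, 14:28–15:00, 16:51–17:37, 18:22–19:33.
B, merged: 07:10–10:05, 10:12–11:23, 17:41–17:54.
A ∪ B = 07:10–10:05, 10:12–11:23, 14:28–15:00, 16:51–17:37, 17:41–17:54, 18:22–19:33.
That is 6 disjoint pieces.

6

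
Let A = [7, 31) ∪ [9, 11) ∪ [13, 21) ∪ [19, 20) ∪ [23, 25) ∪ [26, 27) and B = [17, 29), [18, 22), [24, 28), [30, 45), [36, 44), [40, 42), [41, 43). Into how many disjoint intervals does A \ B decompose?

2

A, merged: [7, 31).
B, merged: [17, 29), [30, 45).
A \ B = [7, 17), [29, 30).
That is 2 disjoint pieces.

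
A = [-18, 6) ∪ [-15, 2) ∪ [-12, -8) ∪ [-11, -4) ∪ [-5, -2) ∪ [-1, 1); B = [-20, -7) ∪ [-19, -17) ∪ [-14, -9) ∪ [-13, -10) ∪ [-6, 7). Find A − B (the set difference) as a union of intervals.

First set merges to [-18, 6).
Second set merges to [-20, -7), [-6, 7).
[-18, 6) with B removed leaves [-7, -6).

[-7, -6)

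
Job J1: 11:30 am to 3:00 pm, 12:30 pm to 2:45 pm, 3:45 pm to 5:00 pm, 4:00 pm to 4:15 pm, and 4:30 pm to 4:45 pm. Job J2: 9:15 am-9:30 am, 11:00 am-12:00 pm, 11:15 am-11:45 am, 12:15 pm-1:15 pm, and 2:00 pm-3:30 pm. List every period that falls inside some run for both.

Merge the first list: 11:30 am–3:00 pm, 3:45 pm–5:00 pm.
Merge the second list: 9:15 am–9:30 am, 11:00 am–12:00 pm, 12:15 pm–1:15 pm, 2:00 pm–3:30 pm.
11:30 am–3:00 pm ∩ B → 11:30 am–12:00 pm, 12:15 pm–1:15 pm, 2:00 pm–3:00 pm.
3:45 pm–5:00 pm meets no B interval.

11:30 am–12:00 pm, 12:15 pm–1:15 pm, 2:00 pm–3:00 pm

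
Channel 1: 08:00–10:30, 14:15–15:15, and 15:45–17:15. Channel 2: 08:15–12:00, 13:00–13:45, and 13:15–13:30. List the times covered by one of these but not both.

B, merged: 08:15–12:00, 13:00–13:45.
A but not B: 08:00–08:15, 14:15–15:15, 15:45–17:15.
B but not A: 10:30–12:00, 13:00–13:45.
Combining gives A △ B.

08:00–08:15, 10:30–12:00, 13:00–13:45, 14:15–15:15, 15:45–17:15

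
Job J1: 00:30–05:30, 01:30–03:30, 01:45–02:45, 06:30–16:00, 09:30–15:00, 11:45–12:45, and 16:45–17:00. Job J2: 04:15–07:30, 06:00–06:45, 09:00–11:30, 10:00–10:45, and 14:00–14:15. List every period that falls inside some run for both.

A, merged: 00:30–05:30, 06:30–16:00, 16:45–17:00.
B, merged: 04:15–07:30, 09:00–11:30, 14:00–14:15.
00:30–05:30 overlaps B on 04:15–05:30.
06:30–16:00 overlaps B on 06:30–07:30, 09:00–11:30, 14:00–14:15.
16:45–17:00 falls entirely outside B.

04:15–05:30, 06:30–07:30, 09:00–11:30, 14:00–14:15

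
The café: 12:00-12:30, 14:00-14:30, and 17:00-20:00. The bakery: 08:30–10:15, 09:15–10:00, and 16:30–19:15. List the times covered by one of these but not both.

08:30–10:15, 12:00–12:30, 14:00–14:30, 16:30–17:00, 19:15–20:00

Merge the second list: 08:30–10:15, 16:30–19:15.
A \ B = 12:00–12:30, 14:00–14:30, 19:15–20:00.
B \ A = 08:30–10:15, 16:30–17:00.
Union of the two gives the symmetric difference.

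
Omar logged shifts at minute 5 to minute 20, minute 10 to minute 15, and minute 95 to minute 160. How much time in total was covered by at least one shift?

Merged: minute 5 to minute 20, minute 95 to minute 160.
Lengths: 15 minutes + 65 minutes = 80 minutes.

80 minutes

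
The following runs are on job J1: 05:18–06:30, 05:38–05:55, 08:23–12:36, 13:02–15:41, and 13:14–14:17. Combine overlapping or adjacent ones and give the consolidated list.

05:18–06:30, 08:23–12:36, 13:02–15:41

05:38–05:55 overlaps/touches 05:18–06:30 → extend to 05:18–06:30.
08:23–12:36 is disjoint → start new block.
13:02–15:41 is disjoint → start new block.
13:14–14:17 overlaps/touches 13:02–15:41 → extend to 13:02–15:41.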